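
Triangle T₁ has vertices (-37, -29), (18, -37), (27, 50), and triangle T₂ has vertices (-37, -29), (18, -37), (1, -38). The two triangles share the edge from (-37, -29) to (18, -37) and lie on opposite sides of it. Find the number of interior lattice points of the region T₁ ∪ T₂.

The union is the simple quadrilateral with vertices (-37, -29), (27, 50), (18, -37), (1, -38) in order.
The shoelace formula gives twice the area as |[(-37)·50 − 27·(-29)] + [27·(-37) − 18·50] + [18·(-38) − 1·(-37)] + [1·(-29) − (-37)·(-38)]| = 5048, so the area is 2524.
Summing gcd(|Δx|,|Δy|) over the edges gives the boundary count: gcd(64,79) + gcd(9,87) + gcd(17,1) + gcd(38,9) = 1+3+1+1 = 6.
By Pick's theorem I = A − B/2 + 1 = 2524 − 6/2 + 1 = 2522.

2522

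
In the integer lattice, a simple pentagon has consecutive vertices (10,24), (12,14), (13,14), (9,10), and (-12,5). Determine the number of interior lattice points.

162

Using the shoelace formula, 2A = |[10·14 − 12·24] + [12·14 − 13·14] + [13·10 − 9·14] + [9·5 − (-12)·10] + [(-12)·24 − 10·5]| = 331, so the area is 165.5.
Summing gcd(|Δx|,|Δy|) over the edges gives the boundary count: gcd(2,10) + gcd(1,0) + gcd(4,4) + gcd(21,5) + gcd(22,19) = 2+1+4+1+1 = 9.
Pick's theorem gives I = A − B/2 + 1 = 165.5 − 9/2 + 1 = 162.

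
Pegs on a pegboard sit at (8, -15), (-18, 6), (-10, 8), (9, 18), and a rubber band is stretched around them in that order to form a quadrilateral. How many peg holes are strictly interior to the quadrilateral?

Using the shoelace formula, 2A = |[8·6 − (-18)·(-15)] + [(-18)·8 − (-10)·6] + [(-10)·18 − 9·8] + [9·(-15) − 8·18]| = 837, so the area is 837/2.
Along each edge there are gcd(|Δx|,|Δy|)+1 lattice points, so counting each shared vertex once the boundary has gcd(26,21) + gcd(8,2) + gcd(19,10) + gcd(1,33) = 1+2+1+1 = 5.
Pick's theorem gives I = A − B/2 + 1 = 837/2 − 5/2 + 1 = 417.

417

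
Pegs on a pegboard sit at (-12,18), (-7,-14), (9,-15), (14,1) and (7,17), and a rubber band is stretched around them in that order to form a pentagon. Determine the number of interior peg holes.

By the shoelace formula, twice the signed area is |((-12)·(-14) − (-7)·18) + ((-7)·(-15) − 9·(-14)) + (9·1 − 14·(-15)) + (14·17 − 7·1) + (7·18 − (-12)·17)| = 1305, so the area is 652.5.
The number of boundary lattice points is Σ gcd(|Δx|,|Δy|) = gcd(5,32) + gcd(16,1) + gcd(5,16) + gcd(7,16) + gcd(19,1) = 1+1+1+1+1 = 5.
By Pick's theorem A = I + B/2 − 1, so I = 652.5 − 5/2 + 1 = 651.

651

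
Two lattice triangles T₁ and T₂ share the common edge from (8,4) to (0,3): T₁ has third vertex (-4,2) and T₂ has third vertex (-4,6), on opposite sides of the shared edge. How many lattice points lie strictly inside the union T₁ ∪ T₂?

14

The union is the simple quadrilateral with vertices (8,4), (-4,2), (0,3), (-4,6) in order.
Using the shoelace formula, 2A = |(8·2 − (-4)·4) + ((-4)·3 − 0·2) + (0·6 − (-4)·3) + ((-4)·4 − 8·6)| = 32, so the area is 16.
The number of boundary lattice points is Σ gcd(|Δx|,|Δy|) = gcd(12,2) + gcd(4,1) + gcd(4,3) + gcd(12,2) = 2+1+1+2 = 6.
By Pick's theorem I = A − B/2 + 1 = 16 − 6/2 + 1 = 14.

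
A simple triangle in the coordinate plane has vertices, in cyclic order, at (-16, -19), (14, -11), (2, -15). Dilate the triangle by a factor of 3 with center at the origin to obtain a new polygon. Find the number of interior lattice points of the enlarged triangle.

By the shoelace formula, twice the signed area is |((-16)·(-11) − 14·(-19)) + (14·(-15) − 2·(-11)) + (2·(-19) − (-16)·(-15))| = 24, so the area is 12.
The number of boundary lattice points is Σ gcd(|Δx|,|Δy|) = gcd(30,8) + gcd(12,4) + gcd(18,4) = 2+4+2 = 8.
Scaling by 3 multiplies the area by 3² = 9 (so the new area is 108) and multiplies the boundary lattice-point count by 3, giving 24.
By Pick's theorem, the interior count of the dilated polygon is 108 − 24/2 + 1 = 97.

97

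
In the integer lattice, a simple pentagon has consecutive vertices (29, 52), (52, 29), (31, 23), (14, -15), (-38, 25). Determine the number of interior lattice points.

The shoelace formula gives twice the area as |(29·29 − 52·52) + (52·23 − 31·29) + (31·(-15) − 14·23) + (14·25 − (-38)·(-15)) + ((-38)·52 − 29·25)| = 5274, so the area is 2637.
Summing gcd(|Δx|,|Δy|) over the edges gives the boundary count: gcd(23,23) + gcd(21,6) + gcd(17,38) + gcd(52,40) + gcd(67,27) = 23+3+1+4+1 = 32.
Pick's theorem gives I = A − B/2 + 1 = 2637 − 32/2 + 1 = 2622.

2622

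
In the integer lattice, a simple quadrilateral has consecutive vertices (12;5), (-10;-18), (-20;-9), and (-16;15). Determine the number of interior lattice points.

Using the shoelace formula, 2A = |[12·(-18) − (-10)·5] + [(-10)·(-9) − (-20)·(-18)] + [(-20)·15 − (-16)·(-9)] + [(-16)·5 − 12·15]| = 1140, so the area is 570.
Summing gcd(|Δx|,|Δy|) over the edges gives the boundary count: gcd(22,23) + gcd(10,9) + gcd(4,24) + gcd(28,10) = 1+1+4+2 = 8.
By Pick's theorem A = I + B/2 − 1, so I = 570 − 8/2 + 1 = 567.

567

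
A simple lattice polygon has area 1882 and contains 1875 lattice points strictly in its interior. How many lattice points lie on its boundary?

Pick's theorem gives A = I + B/2 − 1, so B = 2(A − I + 1) = 2(1882 − 1875 + 1) = 16.

16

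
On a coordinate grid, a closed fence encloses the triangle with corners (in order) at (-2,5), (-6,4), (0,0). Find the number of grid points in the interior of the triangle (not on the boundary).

Using the shoelace formula, 2A = |[(-2)·4 − (-6)·5] + [(-6)·0 − 0·4] + [0·5 − (-2)·0]| = 22, so the area is 11.
The number of boundary lattice points is Σ gcd(|Δx|,|Δy|) = gcd(4,1) + gcd(6,4) + gcd(2,5) = 1+2+1 = 4.
By Pick's theorem A = I + B/2 − 1, so I = 11 − 4/2 + 1 = 10.

10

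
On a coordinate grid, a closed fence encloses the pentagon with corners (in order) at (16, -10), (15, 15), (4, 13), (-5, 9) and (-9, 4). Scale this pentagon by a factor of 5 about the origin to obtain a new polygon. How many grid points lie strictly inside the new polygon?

By the shoelace formula, twice the signed area is |(16·15 − 15·(-10)) + (15·13 − 4·15) + (4·9 − (-5)·13) + ((-5)·4 − (-9)·9) + ((-9)·(-10) − 16·4)| = 713, so the area is 713/2.
The number of boundary lattice points is Σ gcd(|Δx|,|Δy|) = gcd(1,25) + gcd(11,2) + gcd(9,4) + gcd(4,5) + gcd(25,14) = 1+1+1+1+1 = 5.
Scaling by 5 multiplies the area by 5² = 25 (so the new area is 17825/2) and multiplies the boundary lattice-point count by 5, giving 25.
By Pick's theorem, the interior count of the dilated polygon is 17825/2 − 25/2 + 1 = 8901.

8901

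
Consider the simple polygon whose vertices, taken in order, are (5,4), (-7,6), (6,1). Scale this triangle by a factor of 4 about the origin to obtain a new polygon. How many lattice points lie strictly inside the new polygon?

265

By the shoelace formula, twice the signed area is |[5·6 − (-7)·4] + [(-7)·1 − 6·6] + [6·4 − 5·1]| = 34, so the area is 17.
Summing gcd(|Δx|,|Δy|) over the edges gives the boundary count: gcd(12,2) + gcd(13,5) + gcd(1,3) = 2+1+1 = 4.
Scaling by 4 multiplies the area by 4² = 16 (so the new area is 272) and multiplies the boundary lattice-point count by 4, giving 16.
By Pick's theorem, the interior count of the dilated polygon is 272 − 16/2 + 1 = 265.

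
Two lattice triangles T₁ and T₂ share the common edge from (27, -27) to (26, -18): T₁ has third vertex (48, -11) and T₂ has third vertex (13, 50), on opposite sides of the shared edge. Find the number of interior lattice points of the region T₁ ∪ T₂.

The union is the simple quadrilateral with vertices (27, -27), (48, -11), (26, -18), (13, 50) in order.
By the shoelace formula, twice the signed area is |(27·(-11) − 48·(-27)) + (48·(-18) − 26·(-11)) + (26·50 − 13·(-18)) + (13·(-27) − 27·50)| = 254, so the area is 127.
The number of boundary lattice points is Σ gcd(|Δx|,|Δy|) = gcd(21,16) + gcd(22,7) + gcd(13,68) + gcd(14,77) = 1+1+1+7 = 10.
By Pick's theorem I = A − B/2 + 1 = 127 − 10/2 + 1 = 123.

123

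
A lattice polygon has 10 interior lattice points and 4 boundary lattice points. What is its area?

11

By Pick's theorem, A = I + B/2 − 1 = 10 + 4/2 − 1 = 11.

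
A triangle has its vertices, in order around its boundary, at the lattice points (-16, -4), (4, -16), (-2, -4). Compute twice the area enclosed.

The shoelace formula gives twice the area as |((-16)·(-16) − 4·(-4)) + (4·(-4) − (-2)·(-16)) + ((-2)·(-4) − (-16)·(-4))| = 168, so the area is 84.

168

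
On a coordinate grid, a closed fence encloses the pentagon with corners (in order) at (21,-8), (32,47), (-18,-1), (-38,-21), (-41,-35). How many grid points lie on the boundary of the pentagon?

35

Along each edge there are gcd(|Δx|,|Δy|)+1 lattice points, so counting each shared vertex once the boundary has gcd(11,55) + gcd(50,48) + gcd(20,20) + gcd(3,14) + gcd(62,27) = 11+2+20+1+1 = 35.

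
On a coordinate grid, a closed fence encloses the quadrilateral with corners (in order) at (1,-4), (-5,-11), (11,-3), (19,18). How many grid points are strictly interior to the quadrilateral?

By the shoelace formula, twice the signed area is |[1·(-11) − (-5)·(-4)] + [(-5)·(-3) − 11·(-11)] + [11·18 − 19·(-3)] + [19·(-4) − 1·18]| = 266, so the area is 133.
Summing gcd(|Δx|,|Δy|) over the edges gives the boundary count: gcd(6,7) + gcd(16,8) + gcd(8,21) + gcd(18,22) = 1+8+1+2 = 12.
By Pick's theorem A = I + B/2 − 1, so I = 133 − 12/2 + 1 = 128.

128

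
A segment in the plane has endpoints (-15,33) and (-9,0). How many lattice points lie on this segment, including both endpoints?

The number of lattice points on a segment between lattice points is gcd(|Δx|,|Δy|) + 1 = gcd(6,33) + 1 = 3 + 1 = 4.

4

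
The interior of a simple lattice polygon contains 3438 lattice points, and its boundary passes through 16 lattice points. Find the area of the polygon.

3445

Pick's theorem states A = I + B/2 − 1, so A = 3438 + 16/2 − 1 = 3445.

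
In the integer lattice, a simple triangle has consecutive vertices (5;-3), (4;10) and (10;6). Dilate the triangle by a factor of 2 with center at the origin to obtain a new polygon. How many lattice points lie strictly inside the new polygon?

145

The shoelace formula gives twice the area as |(5·10 − 4·(-3)) + (4·6 − 10·10) + (10·(-3) − 5·6)| = 74, so the area is 37.
Summing gcd(|Δx|,|Δy|) over the edges gives the boundary count: gcd(1,13) + gcd(6,4) + gcd(5,9) = 1+2+1 = 4.
Scaling by 2 multiplies the area by 2² = 4 (so the new area is 148) and multiplies the boundary lattice-point count by 2, giving 8.
By Pick's theorem, the interior count of the dilated polygon is 148 − 8/2 + 1 = 145.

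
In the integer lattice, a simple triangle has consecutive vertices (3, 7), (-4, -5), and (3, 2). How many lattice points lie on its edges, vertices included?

13

The number of boundary lattice points is Σ gcd(|Δx|,|Δy|) = gcd(7,12) + gcd(7,7) + gcd(0,5) = 1+7+5 = 13.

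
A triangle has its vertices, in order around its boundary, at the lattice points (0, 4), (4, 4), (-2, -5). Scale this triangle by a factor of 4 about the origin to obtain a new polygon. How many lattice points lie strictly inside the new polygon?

273

The shoelace formula gives twice the area as |[0·4 − 4·4] + [4·(-5) − (-2)·4] + [(-2)·4 − 0·(-5)]| = 36, so the area is 18.
Summing gcd(|Δx|,|Δy|) over the edges gives the boundary count: gcd(4,0) + gcd(6,9) + gcd(2,9) = 4+3+1 = 8.
Scaling by 4 multiplies the area by 4² = 16 (so the new area is 288) and multiplies the boundary lattice-point count by 4, giving 32.
By Pick's theorem, the interior count of the dilated polygon is 288 − 32/2 + 1 = 273.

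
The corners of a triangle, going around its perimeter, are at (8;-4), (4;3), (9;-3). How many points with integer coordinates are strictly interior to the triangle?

The shoelace formula gives twice the area as |[8·3 − 4·(-4)] + [4·(-3) − 9·3] + [9·(-4) − 8·(-3)]| = 11, so the area is 5.5.
The number of boundary lattice points is Σ gcd(|Δx|,|Δy|) = gcd(4,7) + gcd(5,6) + gcd(1,1) = 1+1+1 = 3.
By Pick's theorem A = I + B/2 − 1, so I = 5.5 − 3/2 + 1 = 5.

5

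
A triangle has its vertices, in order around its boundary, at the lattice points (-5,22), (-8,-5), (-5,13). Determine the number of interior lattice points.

Using the shoelace formula, 2A = |[(-5)·(-5) − (-8)·22] + [(-8)·13 − (-5)·(-5)] + [(-5)·22 − (-5)·13]| = 27, so the area is 27/2.
The number of boundary lattice points is Σ gcd(|Δx|,|Δy|) = gcd(3,27) + gcd(3,18) + gcd(0,9) = 3+3+9 = 15.
By Pick's theorem A = I + B/2 − 1, so I = 27/2 − 15/2 + 1 = 7.

7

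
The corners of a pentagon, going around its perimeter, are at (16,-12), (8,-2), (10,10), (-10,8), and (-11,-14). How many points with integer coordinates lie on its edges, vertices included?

The number of boundary lattice points is Σ gcd(|Δx|,|Δy|) = gcd(8,10) + gcd(2,12) + gcd(20,2) + gcd(1,22) + gcd(27,2) = 2+2+2+1+1 = 8.

8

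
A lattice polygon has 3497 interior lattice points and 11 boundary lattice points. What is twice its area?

Pick's theorem states A = I + B/2 − 1, so A = 3497 + 11/2 − 1 = 7003/2.
Hence 2A = 7003.

7003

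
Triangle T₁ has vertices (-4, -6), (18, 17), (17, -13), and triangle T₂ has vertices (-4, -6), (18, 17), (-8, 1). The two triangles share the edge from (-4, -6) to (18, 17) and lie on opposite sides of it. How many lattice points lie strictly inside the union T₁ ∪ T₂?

The union is the simple quadrilateral with vertices (-4, -6), (17, -13), (18, 17), (-8, 1) in order.
By the shoelace formula, twice the signed area is |((-4)·(-13) − 17·(-6)) + (17·17 − 18·(-13)) + (18·1 − (-8)·17) + ((-8)·(-6) − (-4)·1)| = 883, so the area is 441.5.
The number of boundary lattice points is Σ gcd(|Δx|,|Δy|) = gcd(21,7) + gcd(1,30) + gcd(26,16) + gcd(4,7) = 7+1+2+1 = 11.
By Pick's theorem I = A − B/2 + 1 = 441.5 − 11/2 + 1 = 437.

437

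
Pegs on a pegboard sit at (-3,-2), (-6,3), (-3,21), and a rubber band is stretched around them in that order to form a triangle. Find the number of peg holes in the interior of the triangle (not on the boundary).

22

Using the shoelace formula, 2A = |[(-3)·3 − (-6)·(-2)] + [(-6)·21 − (-3)·3] + [(-3)·(-2) − (-3)·21]| = 69, so the area is 69/2.
The number of boundary lattice points is Σ gcd(|Δx|,|Δy|) = gcd(3,5) + gcd(3,18) + gcd(0,23) = 1+3+23 = 27.
By Pick's theorem A = I + B/2 − 1, so I = 69/2 − 27/2 + 1 = 22.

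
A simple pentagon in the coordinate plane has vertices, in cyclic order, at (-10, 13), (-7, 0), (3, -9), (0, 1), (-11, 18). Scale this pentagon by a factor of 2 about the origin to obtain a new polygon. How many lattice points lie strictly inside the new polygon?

By the shoelace formula, twice the signed area is |((-10)·0 − (-7)·13) + ((-7)·(-9) − 3·0) + (3·1 − 0·(-9)) + (0·18 − (-11)·1) + ((-11)·13 − (-10)·18)| = 205, so the area is 205/2.
Along each edge there are gcd(|Δx|,|Δy|)+1 lattice points, so counting each shared vertex once the boundary has gcd(3,13) + gcd(10,9) + gcd(3,10) + gcd(11,17) + gcd(1,5) = 1+1+1+1+1 = 5.
Scaling by 2 multiplies the area by 2² = 4 (so the new area is 410) and multiplies the boundary lattice-point count by 2, giving 10.
By Pick's theorem, the interior count of the dilated polygon is 410 − 10/2 + 1 = 406.

406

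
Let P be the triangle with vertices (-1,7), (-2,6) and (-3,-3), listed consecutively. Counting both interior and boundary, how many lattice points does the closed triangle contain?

7

Using the shoelace formula, 2A = |((-1)·6 − (-2)·7) + ((-2)·(-3) − (-3)·6) + ((-3)·7 − (-1)·(-3))| = 8, so the area is 4.
Along each edge there are gcd(|Δx|,|Δy|)+1 lattice points, so counting each shared vertex once the boundary has gcd(1,1) + gcd(1,9) + gcd(2,10) = 1+1+2 = 4.
Pick's theorem gives I = A − B/2 + 1 = 4 − 4/2 + 1 = 3, so the closed region contains I + B = 3 + 4 = 7 lattice points.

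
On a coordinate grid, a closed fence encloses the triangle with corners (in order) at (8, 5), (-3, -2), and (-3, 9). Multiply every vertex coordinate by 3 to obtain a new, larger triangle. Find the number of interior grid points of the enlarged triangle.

526

By the shoelace formula, twice the signed area is |[8·(-2) − (-3)·5] + [(-3)·9 − (-3)·(-2)] + [(-3)·5 − 8·9]| = 121, so the area is 60.5.
The number of boundary lattice points is Σ gcd(|Δx|,|Δy|) = gcd(11,7) + gcd(0,11) + gcd(11,4) = 1+11+1 = 13.
Scaling by 3 multiplies the area by 3² = 9 (so the new area is 1089/2) and multiplies the boundary lattice-point count by 3, giving 39.
By Pick's theorem, the interior count of the dilated polygon is 1089/2 − 39/2 + 1 = 526.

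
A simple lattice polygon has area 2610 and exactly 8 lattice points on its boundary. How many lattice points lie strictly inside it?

From Pick's theorem, I = A − B/2 + 1 = 2610 − 8/2 + 1 = 2607.

2607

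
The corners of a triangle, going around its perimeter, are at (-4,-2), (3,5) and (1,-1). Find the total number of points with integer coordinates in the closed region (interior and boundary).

Using the shoelace formula, 2A = |[(-4)·5 − 3·(-2)] + [3·(-1) − 1·5] + [1·(-2) − (-4)·(-1)]| = 28, so the area is 14.
Along each edge there are gcd(|Δx|,|Δy|)+1 lattice points, so counting each shared vertex once the boundary has gcd(7,7) + gcd(2,6) + gcd(5,1) = 7+2+1 = 10.
Pick's theorem gives I = A − B/2 + 1 = 14 − 10/2 + 1 = 10, so the closed region contains I + B = 10 + 10 = 20 lattice points.

20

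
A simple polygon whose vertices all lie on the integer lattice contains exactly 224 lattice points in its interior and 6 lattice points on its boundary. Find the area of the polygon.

By Pick's theorem, A = I + B/2 − 1 = 224 + 6/2 − 1 = 226.

226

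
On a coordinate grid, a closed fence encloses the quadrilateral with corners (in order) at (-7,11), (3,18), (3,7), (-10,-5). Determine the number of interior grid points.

By the shoelace formula, twice the signed area is |[(-7)·18 − 3·11] + [3·7 − 3·18] + [3·(-5) − (-10)·7] + [(-10)·11 − (-7)·(-5)]| = 282, so the area is 141.
Along each edge there are gcd(|Δx|,|Δy|)+1 lattice points, so counting each shared vertex once the boundary has gcd(10,7) + gcd(0,11) + gcd(13,12) + gcd(3,16) = 1+11+1+1 = 14.
Pick's theorem gives I = A − B/2 + 1 = 141 − 14/2 + 1 = 135.

135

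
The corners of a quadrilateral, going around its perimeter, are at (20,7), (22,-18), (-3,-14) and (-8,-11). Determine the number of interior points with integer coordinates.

394

The shoelace formula gives twice the area as |[20·(-18) − 22·7] + [22·(-14) − (-3)·(-18)] + [(-3)·(-11) − (-8)·(-14)] + [(-8)·7 − 20·(-11)]| = 791, so the area is 791/2.
Summing gcd(|Δx|,|Δy|) over the edges gives the boundary count: gcd(2,25) + gcd(25,4) + gcd(5,3) + gcd(28,18) = 1+1+1+2 = 5.
By Pick's theorem A = I + B/2 − 1, so I = 791/2 − 5/2 + 1 = 394.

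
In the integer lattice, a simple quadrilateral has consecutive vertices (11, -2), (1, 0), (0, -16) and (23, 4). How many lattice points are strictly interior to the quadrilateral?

128

Using the shoelace formula, 2A = |(11·0 − 1·(-2)) + (1·(-16) − 0·0) + (0·4 − 23·(-16)) + (23·(-2) − 11·4)| = 264, so the area is 132.
Along each edge there are gcd(|Δx|,|Δy|)+1 lattice points, so counting each shared vertex once the boundary has gcd(10,2) + gcd(1,16) + gcd(23,20) + gcd(12,6) = 2+1+1+6 = 10.
Pick's theorem gives I = A − B/2 + 1 = 132 − 10/2 + 1 = 128.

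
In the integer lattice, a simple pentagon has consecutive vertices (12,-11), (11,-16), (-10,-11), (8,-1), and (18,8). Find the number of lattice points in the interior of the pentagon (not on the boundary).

231

By the shoelace formula, twice the signed area is |[12·(-16) − 11·(-11)] + [11·(-11) − (-10)·(-16)] + [(-10)·(-1) − 8·(-11)] + [8·8 − 18·(-1)] + [18·(-11) − 12·8]| = 466, so the area is 233.
The number of boundary lattice points is Σ gcd(|Δx|,|Δy|) = gcd(1,5) + gcd(21,5) + gcd(18,10) + gcd(10,9) + gcd(6,19) = 1+1+2+1+1 = 6.
By Pick's theorem A = I + B/2 − 1, so I = 233 − 6/2 + 1 = 231.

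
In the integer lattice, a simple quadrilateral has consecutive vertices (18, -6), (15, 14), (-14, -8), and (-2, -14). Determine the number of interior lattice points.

426

The shoelace formula gives twice the area as |[18·14 − 15·(-6)] + [15·(-8) − (-14)·14] + [(-14)·(-14) − (-2)·(-8)] + [(-2)·(-6) − 18·(-14)]| = 862, so the area is 431.
Summing gcd(|Δx|,|Δy|) over the edges gives the boundary count: gcd(3,20) + gcd(29,22) + gcd(12,6) + gcd(20,8) = 1+1+6+4 = 12.
Pick's theorem gives I = A − B/2 + 1 = 431 − 12/2 + 1 = 426.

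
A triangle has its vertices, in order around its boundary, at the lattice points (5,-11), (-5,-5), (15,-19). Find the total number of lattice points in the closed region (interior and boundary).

14

Using the shoelace formula, 2A = |(5·(-5) − (-5)·(-11)) + ((-5)·(-19) − 15·(-5)) + (15·(-11) − 5·(-19))| = 20, so the area is 10.
Summing gcd(|Δx|,|Δy|) over the edges gives the boundary count: gcd(10,6) + gcd(20,14) + gcd(10,8) = 2+2+2 = 6.
Pick's theorem gives I = A − B/2 + 1 = 10 − 6/2 + 1 = 8, so the closed region contains I + B = 8 + 6 = 14 lattice points.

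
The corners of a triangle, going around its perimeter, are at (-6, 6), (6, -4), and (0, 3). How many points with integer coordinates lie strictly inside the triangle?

By the shoelace formula, twice the signed area is |[(-6)·(-4) − 6·6] + [6·3 − 0·(-4)] + [0·6 − (-6)·3]| = 24, so the area is 12.
Along each edge there are gcd(|Δx|,|Δy|)+1 lattice points, so counting each shared vertex once the boundary has gcd(12,10) + gcd(6,7) + gcd(6,3) = 2+1+3 = 6.
By Pick's theorem A = I + B/2 − 1, so I = 12 − 6/2 + 1 = 10.

10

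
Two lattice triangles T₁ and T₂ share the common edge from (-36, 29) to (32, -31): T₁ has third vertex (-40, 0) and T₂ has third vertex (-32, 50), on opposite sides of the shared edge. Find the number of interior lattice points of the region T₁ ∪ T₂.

The union is the simple quadrilateral with vertices (-36, 29), (-40, 0), (32, -31), (-32, 50) in order.
The shoelace formula gives twice the area as |((-36)·0 − (-40)·29) + ((-40)·(-31) − 32·0) + (32·50 − (-32)·(-31)) + ((-32)·29 − (-36)·50)| = 3880, so the area is 1940.
Summing gcd(|Δx|,|Δy|) over the edges gives the boundary count: gcd(4,29) + gcd(72,31) + gcd(64,81) + gcd(4,21) = 1+1+1+1 = 4.
By Pick's theorem I = A − B/2 + 1 = 1940 − 4/2 + 1 = 1939.

1939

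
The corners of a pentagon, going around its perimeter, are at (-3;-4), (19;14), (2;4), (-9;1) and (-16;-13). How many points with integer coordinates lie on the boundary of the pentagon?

12

Along each edge there are gcd(|Δx|,|Δy|)+1 lattice points, so counting each shared vertex once the boundary has gcd(22,18) + gcd(17,10) + gcd(11,3) + gcd(7,14) + gcd(13,9) = 2+1+1+7+1 = 12.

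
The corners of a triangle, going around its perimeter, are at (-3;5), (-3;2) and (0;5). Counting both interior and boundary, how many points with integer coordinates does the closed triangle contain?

Using the shoelace formula, 2A = |[(-3)·2 − (-3)·5] + [(-3)·5 − 0·2] + [0·5 − (-3)·5]| = 9, so the area is 9/2.
The number of boundary lattice points is Σ gcd(|Δx|,|Δy|) = gcd(0,3) + gcd(3,3) + gcd(3,0) = 3+3+3 = 9.
Pick's theorem gives I = A − B/2 + 1 = 9/2 − 9/2 + 1 = 1, so the closed region contains I + B = 1 + 9 = 10 lattice points.

10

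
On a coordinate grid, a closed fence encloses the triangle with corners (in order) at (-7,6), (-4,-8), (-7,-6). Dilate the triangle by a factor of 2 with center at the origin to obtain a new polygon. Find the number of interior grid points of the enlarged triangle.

59

By the shoelace formula, twice the signed area is |[(-7)·(-8) − (-4)·6] + [(-4)·(-6) − (-7)·(-8)] + [(-7)·6 − (-7)·(-6)]| = 36, so the area is 18.
Along each edge there are gcd(|Δx|,|Δy|)+1 lattice points, so counting each shared vertex once the boundary has gcd(3,14) + gcd(3,2) + gcd(0,12) = 1+1+12 = 14.
Scaling by 2 multiplies the area by 2² = 4 (so the new area is 72) and multiplies the boundary lattice-point count by 2, giving 28.
By Pick's theorem, the interior count of the dilated polygon is 72 − 28/2 + 1 = 59.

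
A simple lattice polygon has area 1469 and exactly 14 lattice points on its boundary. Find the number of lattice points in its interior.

1463

From Pick's theorem, I = A − B/2 + 1 = 1469 − 14/2 + 1 = 1463.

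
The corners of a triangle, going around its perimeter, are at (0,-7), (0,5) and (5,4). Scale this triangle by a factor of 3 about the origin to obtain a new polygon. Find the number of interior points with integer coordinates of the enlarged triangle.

250

Using the shoelace formula, 2A = |[0·5 − 0·(-7)] + [0·4 − 5·5] + [5·(-7) − 0·4]| = 60, so the area is 30.
Summing gcd(|Δx|,|Δy|) over the edges gives the boundary count: gcd(0,12) + gcd(5,1) + gcd(5,11) = 12+1+1 = 14.
Scaling by 3 multiplies the area by 3² = 9 (so the new area is 270) and multiplies the boundary lattice-point count by 3, giving 42.
By Pick's theorem, the interior count of the dilated polygon is 270 − 42/2 + 1 = 250.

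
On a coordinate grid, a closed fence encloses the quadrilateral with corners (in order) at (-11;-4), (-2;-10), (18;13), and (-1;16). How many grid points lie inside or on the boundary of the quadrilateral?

The shoelace formula gives twice the area as |[(-11)·(-10) − (-2)·(-4)] + [(-2)·13 − 18·(-10)] + [18·16 − (-1)·13] + [(-1)·(-4) − (-11)·16]| = 737, so the area is 737/2.
Along each edge there are gcd(|Δx|,|Δy|)+1 lattice points, so counting each shared vertex once the boundary has gcd(9,6) + gcd(20,23) + gcd(19,3) + gcd(10,20) = 3+1+1+10 = 15.
Pick's theorem gives I = A − B/2 + 1 = 737/2 − 15/2 + 1 = 362, so the closed region contains I + B = 362 + 15 = 377 lattice points.

377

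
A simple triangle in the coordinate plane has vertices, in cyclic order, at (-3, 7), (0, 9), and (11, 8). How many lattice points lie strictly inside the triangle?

By the shoelace formula, twice the signed area is |((-3)·9 − 0·7) + (0·8 − 11·9) + (11·7 − (-3)·8)| = 25, so the area is 25/2.
The number of boundary lattice points is Σ gcd(|Δx|,|Δy|) = gcd(3,2) + gcd(11,1) + gcd(14,1) = 1+1+1 = 3.
Pick's theorem gives I = A − B/2 + 1 = 25/2 − 3/2 + 1 = 12.

12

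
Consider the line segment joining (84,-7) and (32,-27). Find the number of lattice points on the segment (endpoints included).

The number of lattice points on a segment between lattice points is gcd(|Δx|,|Δy|) + 1 = gcd(52,20) + 1 = 4 + 1 = 5.

5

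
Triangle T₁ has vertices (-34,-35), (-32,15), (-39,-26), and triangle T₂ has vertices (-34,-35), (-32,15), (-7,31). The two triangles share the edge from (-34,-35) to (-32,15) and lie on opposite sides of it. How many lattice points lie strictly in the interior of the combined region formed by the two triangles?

The union is the simple quadrilateral with vertices (-34,-35), (-39,-26), (-32,15), (-7,31) in order.
By the shoelace formula, twice the signed area is |((-34)·(-26) − (-39)·(-35)) + ((-39)·15 − (-32)·(-26)) + ((-32)·31 − (-7)·15) + ((-7)·(-35) − (-34)·31)| = 1486, so the area is 743.
Summing gcd(|Δx|,|Δy|) over the edges gives the boundary count: gcd(5,9) + gcd(7,41) + gcd(25,16) + gcd(27,66) = 1+1+1+3 = 6.
By Pick's theorem I = A − B/2 + 1 = 743 − 6/2 + 1 = 741.

741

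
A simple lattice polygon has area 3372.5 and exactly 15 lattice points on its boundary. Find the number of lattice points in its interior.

Pick's theorem A = I + B/2 − 1 rearranges to I = A − B/2 + 1 = 3372.5 − 15/2 + 1 = 3366.

3366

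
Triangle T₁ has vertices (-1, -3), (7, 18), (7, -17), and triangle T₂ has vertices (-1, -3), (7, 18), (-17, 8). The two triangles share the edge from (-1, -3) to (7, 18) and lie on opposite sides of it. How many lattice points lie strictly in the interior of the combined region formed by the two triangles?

333

The union is the simple quadrilateral with vertices (-1, -3), (7, -17), (7, 18), (-17, 8) in order.
Using the shoelace formula, 2A = |[(-1)·(-17) − 7·(-3)] + [7·18 − 7·(-17)] + [7·8 − (-17)·18] + [(-17)·(-3) − (-1)·8]| = 704, so the area is 352.
Along each edge there are gcd(|Δx|,|Δy|)+1 lattice points, so counting each shared vertex once the boundary has gcd(8,14) + gcd(0,35) + gcd(24,10) + gcd(16,11) = 2+35+2+1 = 40.
By Pick's theorem I = A − B/2 + 1 = 352 − 40/2 + 1 = 333.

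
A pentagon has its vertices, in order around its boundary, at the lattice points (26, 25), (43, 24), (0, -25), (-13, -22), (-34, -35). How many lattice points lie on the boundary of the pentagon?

Along each edge there are gcd(|Δx|,|Δy|)+1 lattice points, so counting each shared vertex once the boundary has gcd(17,1) + gcd(43,49) + gcd(13,3) + gcd(21,13) + gcd(60,60) = 1+1+1+1+60 = 64.

64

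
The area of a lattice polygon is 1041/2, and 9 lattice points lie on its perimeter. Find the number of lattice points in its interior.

Pick's theorem A = I + B/2 − 1 rearranges to I = A − B/2 + 1 = 1041/2 − 9/2 + 1 = 517.

517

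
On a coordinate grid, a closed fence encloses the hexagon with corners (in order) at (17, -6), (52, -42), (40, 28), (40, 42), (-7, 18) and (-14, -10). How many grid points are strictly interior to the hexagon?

Using the shoelace formula, 2A = |(17·(-42) − 52·(-6)) + (52·28 − 40·(-42)) + (40·42 − 40·28) + (40·18 − (-7)·42) + ((-7)·(-10) − (-14)·18) + ((-14)·(-6) − 17·(-10))| = 4884, so the area is 2442.
Along each edge there are gcd(|Δx|,|Δy|)+1 lattice points, so counting each shared vertex once the boundary has gcd(35,36) + gcd(12,70) + gcd(0,14) + gcd(47,24) + gcd(7,28) + gcd(31,4) = 1+2+14+1+7+1 = 26.
Pick's theorem gives I = A − B/2 + 1 = 2442 − 26/2 + 1 = 2430.

2430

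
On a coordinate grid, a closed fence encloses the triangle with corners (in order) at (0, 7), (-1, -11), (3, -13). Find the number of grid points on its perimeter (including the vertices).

4

The number of boundary lattice points is Σ gcd(|Δx|,|Δy|) = gcd(1,18) + gcd(4,2) + gcd(3,20) = 1+2+1 = 4.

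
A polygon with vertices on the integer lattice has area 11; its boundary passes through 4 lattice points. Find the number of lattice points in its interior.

10

Pick's theorem A = I + B/2 − 1 rearranges to I = A − B/2 + 1 = 11 − 4/2 + 1 = 10.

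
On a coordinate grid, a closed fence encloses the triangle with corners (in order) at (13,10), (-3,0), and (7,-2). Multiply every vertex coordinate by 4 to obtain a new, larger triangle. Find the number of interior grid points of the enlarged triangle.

1037

The shoelace formula gives twice the area as |[13·0 − (-3)·10] + [(-3)·(-2) − 7·0] + [7·10 − 13·(-2)]| = 132, so the area is 66.
The number of boundary lattice points is Σ gcd(|Δx|,|Δy|) = gcd(16,10) + gcd(10,2) + gcd(6,12) = 2+2+6 = 10.
Scaling by 4 multiplies the area by 4² = 16 (so the new area is 1056) and multiplies the boundary lattice-point count by 4, giving 40.
By Pick's theorem, the interior count of the dilated polygon is 1056 − 40/2 + 1 = 1037.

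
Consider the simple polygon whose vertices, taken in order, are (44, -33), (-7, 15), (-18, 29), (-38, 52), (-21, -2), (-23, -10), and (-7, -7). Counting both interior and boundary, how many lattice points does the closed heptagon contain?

The shoelace formula gives twice the area as |(44·15 − (-7)·(-33)) + ((-7)·29 − (-18)·15) + ((-18)·52 − (-38)·29) + ((-38)·(-2) − (-21)·52) + ((-21)·(-10) − (-23)·(-2)) + ((-23)·(-7) − (-7)·(-10)) + ((-7)·(-33) − 44·(-7))| = 2624, so the area is 1312.
The number of boundary lattice points is Σ gcd(|Δx|,|Δy|) = gcd(51,48) + gcd(11,14) + gcd(20,23) + gcd(17,54) + gcd(2,8) + gcd(16,3) + gcd(51,26) = 3+1+1+1+2+1+1 = 10.
Pick's theorem gives I = A − B/2 + 1 = 1312 − 10/2 + 1 = 1308, so the closed region contains I + B = 1308 + 10 = 1318 lattice points.

1318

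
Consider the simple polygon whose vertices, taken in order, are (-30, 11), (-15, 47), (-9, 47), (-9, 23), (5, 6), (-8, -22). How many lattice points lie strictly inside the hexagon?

The shoelace formula gives twice the area as |[(-30)·47 − (-15)·11] + [(-15)·47 − (-9)·47] + [(-9)·23 − (-9)·47] + [(-9)·6 − 5·23] + [5·(-22) − (-8)·6] + [(-8)·11 − (-30)·(-22)]| = 2290, so the area is 1145.
The number of boundary lattice points is Σ gcd(|Δx|,|Δy|) = gcd(15,36) + gcd(6,0) + gcd(0,24) + gcd(14,17) + gcd(13,28) + gcd(22,33) = 3+6+24+1+1+11 = 46.
By Pick's theorem A = I + B/2 − 1, so I = 1145 − 46/2 + 1 = 1123.

1123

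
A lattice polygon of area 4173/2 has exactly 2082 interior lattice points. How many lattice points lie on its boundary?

11

Pick's theorem gives A = I + B/2 − 1, so B = 2(A − I + 1) = 2(4173/2 − 2082 + 1) = 11.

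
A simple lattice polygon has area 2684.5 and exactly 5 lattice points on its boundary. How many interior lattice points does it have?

2683

Pick's theorem A = I + B/2 − 1 rearranges to I = A − B/2 + 1 = 2684.5 − 5/2 + 1 = 2683.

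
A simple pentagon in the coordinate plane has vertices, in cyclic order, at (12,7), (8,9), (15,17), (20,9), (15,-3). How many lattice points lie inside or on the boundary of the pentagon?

The shoelace formula gives twice the area as |[12·9 − 8·7] + [8·17 − 15·9] + [15·9 − 20·17] + [20·(-3) − 15·9] + [15·7 − 12·(-3)]| = 206, so the area is 103.
Along each edge there are gcd(|Δx|,|Δy|)+1 lattice points, so counting each shared vertex once the boundary has gcd(4,2) + gcd(7,8) + gcd(5,8) + gcd(5,12) + gcd(3,10) = 2+1+1+1+1 = 6.
Pick's theorem gives I = A − B/2 + 1 = 103 − 6/2 + 1 = 101, so the closed region contains I + B = 101 + 6 = 107 lattice points.

107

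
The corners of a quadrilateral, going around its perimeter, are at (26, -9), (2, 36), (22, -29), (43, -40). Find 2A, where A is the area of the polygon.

By the shoelace formula, twice the signed area is |(26·36 − 2·(-9)) + (2·(-29) − 22·36) + (22·(-40) − 43·(-29)) + (43·(-9) − 26·(-40))| = 1124, so the area is 562.

1124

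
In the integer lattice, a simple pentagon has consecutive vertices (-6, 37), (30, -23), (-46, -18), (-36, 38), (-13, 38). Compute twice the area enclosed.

The shoelace formula gives twice the area as |((-6)·(-23) − 30·37) + (30·(-18) − (-46)·(-23)) + ((-46)·38 − (-36)·(-18)) + ((-36)·38 − (-13)·38) + ((-13)·37 − (-6)·38)| = 6093, so the area is 3046.5.

6093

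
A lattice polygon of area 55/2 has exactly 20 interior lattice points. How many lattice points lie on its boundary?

Pick's theorem gives A = I + B/2 − 1, so B = 2(A − I + 1) = 2(55/2 − 20 + 1) = 17.

17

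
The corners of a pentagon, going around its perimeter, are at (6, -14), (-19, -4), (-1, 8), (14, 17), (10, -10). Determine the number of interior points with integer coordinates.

474

Using the shoelace formula, 2A = |[6·(-4) − (-19)·(-14)] + [(-19)·8 − (-1)·(-4)] + [(-1)·17 − 14·8] + [14·(-10) − 10·17] + [10·(-14) − 6·(-10)]| = 965, so the area is 965/2.
Summing gcd(|Δx|,|Δy|) over the edges gives the boundary count: gcd(25,10) + gcd(18,12) + gcd(15,9) + gcd(4,27) + gcd(4,4) = 5+6+3+1+4 = 19.
Pick's theorem gives I = A − B/2 + 1 = 965/2 − 19/2 + 1 = 474.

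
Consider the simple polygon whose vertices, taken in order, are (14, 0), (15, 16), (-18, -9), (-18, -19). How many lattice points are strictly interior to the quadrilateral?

406

Using the shoelace formula, 2A = |(14·16 − 15·0) + (15·(-9) − (-18)·16) + ((-18)·(-19) − (-18)·(-9)) + ((-18)·0 − 14·(-19))| = 823, so the area is 823/2.
The number of boundary lattice points is Σ gcd(|Δx|,|Δy|) = gcd(1,16) + gcd(33,25) + gcd(0,10) + gcd(32,19) = 1+1+10+1 = 13.
Pick's theorem gives I = A − B/2 + 1 = 823/2 − 13/2 + 1 = 406.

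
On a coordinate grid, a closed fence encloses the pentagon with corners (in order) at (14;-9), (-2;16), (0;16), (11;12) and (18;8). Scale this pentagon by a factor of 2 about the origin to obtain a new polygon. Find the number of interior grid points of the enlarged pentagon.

By the shoelace formula, twice the signed area is |(14·16 − (-2)·(-9)) + ((-2)·16 − 0·16) + (0·12 − 11·16) + (11·8 − 18·12) + (18·(-9) − 14·8)| = 404, so the area is 202.
Summing gcd(|Δx|,|Δy|) over the edges gives the boundary count: gcd(16,25) + gcd(2,0) + gcd(11,4) + gcd(7,4) + gcd(4,17) = 1+2+1+1+1 = 6.
Scaling by 2 multiplies the area by 2² = 4 (so the new area is 808) and multiplies the boundary lattice-point count by 2, giving 12.
By Pick's theorem, the interior count of the dilated polygon is 808 − 12/2 + 1 = 803.

803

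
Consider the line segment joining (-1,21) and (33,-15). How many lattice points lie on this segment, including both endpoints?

The number of lattice points on a segment between lattice points is gcd(|Δx|,|Δy|) + 1 = gcd(34,36) + 1 = 2 + 1 = 3.

3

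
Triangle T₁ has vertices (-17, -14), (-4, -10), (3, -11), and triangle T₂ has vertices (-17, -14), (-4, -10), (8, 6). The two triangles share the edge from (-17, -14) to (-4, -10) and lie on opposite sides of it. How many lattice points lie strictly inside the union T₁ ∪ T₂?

96

The union is the simple quadrilateral with vertices (-17, -14), (3, -11), (-4, -10), (8, 6) in order.
By the shoelace formula, twice the signed area is |[(-17)·(-11) − 3·(-14)] + [3·(-10) − (-4)·(-11)] + [(-4)·6 − 8·(-10)] + [8·(-14) − (-17)·6]| = 201, so the area is 100.5.
The number of boundary lattice points is Σ gcd(|Δx|,|Δy|) = gcd(20,3) + gcd(7,1) + gcd(12,16) + gcd(25,20) = 1+1+4+5 = 11.
By Pick's theorem I = A − B/2 + 1 = 100.5 − 11/2 + 1 = 96.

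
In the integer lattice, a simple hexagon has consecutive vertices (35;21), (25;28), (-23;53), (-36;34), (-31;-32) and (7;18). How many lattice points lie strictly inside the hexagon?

2467

By the shoelace formula, twice the signed area is |(35·28 − 25·21) + (25·53 − (-23)·28) + ((-23)·34 − (-36)·53) + ((-36)·(-32) − (-31)·34) + ((-31)·18 − 7·(-32)) + (7·21 − 35·18)| = 4939, so the area is 4939/2.
The number of boundary lattice points is Σ gcd(|Δx|,|Δy|) = gcd(10,7) + gcd(48,25) + gcd(13,19) + gcd(5,66) + gcd(38,50) + gcd(28,3) = 1+1+1+1+2+1 = 7.
By Pick's theorem A = I + B/2 − 1, so I = 4939/2 − 7/2 + 1 = 2467.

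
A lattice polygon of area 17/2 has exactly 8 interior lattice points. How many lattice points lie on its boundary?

Pick's theorem gives A = I + B/2 − 1, so B = 2(A − I + 1) = 2(17/2 − 8 + 1) = 3.

3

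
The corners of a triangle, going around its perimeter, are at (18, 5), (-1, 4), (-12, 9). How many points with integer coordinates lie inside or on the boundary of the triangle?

The shoelace formula gives twice the area as |(18·4 − (-1)·5) + ((-1)·9 − (-12)·4) + ((-12)·5 − 18·9)| = 106, so the area is 53.
Along each edge there are gcd(|Δx|,|Δy|)+1 lattice points, so counting each shared vertex once the boundary has gcd(19,1) + gcd(11,5) + gcd(30,4) = 1+1+2 = 4.
Pick's theorem gives I = A − B/2 + 1 = 53 − 4/2 + 1 = 52, so the closed region contains I + B = 52 + 4 = 56 lattice points.

56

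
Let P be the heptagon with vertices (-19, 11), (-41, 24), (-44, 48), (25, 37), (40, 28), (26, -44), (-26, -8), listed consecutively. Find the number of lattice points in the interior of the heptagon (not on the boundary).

4395

Using the shoelace formula, 2A = |((-19)·24 − (-41)·11) + ((-41)·48 − (-44)·24) + ((-44)·37 − 25·48) + (25·28 − 40·37) + (40·(-44) − 26·28) + (26·(-8) − (-26)·(-44)) + ((-26)·11 − (-19)·(-8))| = 8803, so the area is 4401.5.
Summing gcd(|Δx|,|Δy|) over the edges gives the boundary count: gcd(22,13) + gcd(3,24) + gcd(69,11) + gcd(15,9) + gcd(14,72) + gcd(52,36) + gcd(7,19) = 1+3+1+3+2+4+1 = 15.
Pick's theorem gives I = A − B/2 + 1 = 4401.5 − 15/2 + 1 = 4395.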